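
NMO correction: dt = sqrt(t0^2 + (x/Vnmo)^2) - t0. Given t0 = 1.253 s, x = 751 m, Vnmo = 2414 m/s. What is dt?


x/Vnmo = 751/2414 = 0.311102
(x/Vnmo)^2 = 0.096784
t0^2 = 1.570009
sqrt(1.570009 + 0.096784) = 1.291044
dt = 1.291044 - 1.253 = 0.038044

0.038044


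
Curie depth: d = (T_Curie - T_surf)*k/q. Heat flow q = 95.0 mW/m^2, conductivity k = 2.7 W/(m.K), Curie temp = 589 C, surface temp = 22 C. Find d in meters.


T_Curie - T_surf = 589 - 22 = 567 C
Convert q to W/m^2: 95.0 mW/m^2 = 0.095 W/m^2
d = 567 * 2.7 / 0.095 = 16114.74 m

16114.74


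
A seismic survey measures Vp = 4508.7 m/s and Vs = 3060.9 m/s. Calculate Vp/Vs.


Vp/Vs = 4508.7 / 3060.9
= 1.473

1.473


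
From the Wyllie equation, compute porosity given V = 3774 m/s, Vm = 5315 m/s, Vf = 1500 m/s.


1/V - 1/Vm = 1/3774 - 1/5315 = 7.682e-05
1/Vf - 1/Vm = 1/1500 - 1/5315 = 0.00047852
phi = 7.682e-05 / 0.00047852 = 0.1605

0.1605


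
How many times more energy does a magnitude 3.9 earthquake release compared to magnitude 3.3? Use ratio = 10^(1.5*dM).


M2 - M1 = 3.9 - 3.3 = 0.6
1.5 * 0.6 = 0.9
ratio = 10^0.9 = 7.94

7.94


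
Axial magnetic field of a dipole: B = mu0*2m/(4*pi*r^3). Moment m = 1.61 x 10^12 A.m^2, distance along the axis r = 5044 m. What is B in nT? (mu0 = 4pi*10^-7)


m = 1.61 x 10^12 = 1610000000000 A.m^2
2m = 3220000000000 A.m^2
r^3 = 5044^3 = 128329125184
B = (4pi*10^-7) * 3220000000000 / (4*pi * 128329125184) * 1e9
= 4046371.337824 / 1612631347678.64 * 1e9
= 2509.1732 nT

2509.1732


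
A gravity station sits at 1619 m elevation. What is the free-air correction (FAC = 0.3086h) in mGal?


FAC = 0.3086 * h
= 0.3086 * 1619
= 499.6234 mGal

499.6234


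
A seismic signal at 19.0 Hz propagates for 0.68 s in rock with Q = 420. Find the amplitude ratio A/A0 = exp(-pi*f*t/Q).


pi*f*t/Q = pi*19.0*0.68/420 = 0.096641
A/A0 = exp(-0.096641) = 0.907882

0.907882


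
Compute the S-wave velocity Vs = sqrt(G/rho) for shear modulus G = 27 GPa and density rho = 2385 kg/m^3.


Convert G to Pa: G = 27e9 Pa
Compute G/rho = 27e9 / 2385 = 11320754.717
Vs = sqrt(11320754.717) = 3364.63 m/s

3364.63


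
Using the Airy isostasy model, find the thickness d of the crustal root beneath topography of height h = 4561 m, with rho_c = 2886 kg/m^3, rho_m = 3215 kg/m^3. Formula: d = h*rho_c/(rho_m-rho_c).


rho_m - rho_c = 3215 - 2886 = 329
d = 4561 * 2886 / 329
= 13163046 / 329
= 40009.26 m

40009.26


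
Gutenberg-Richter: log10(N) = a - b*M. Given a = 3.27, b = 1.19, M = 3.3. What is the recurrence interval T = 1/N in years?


log10(N) = 3.27 - 1.19*3.3 = -0.657
N = 10^-0.657 = 0.220293
T = 1/N = 1/0.220293 = 4.5394 years

4.5394


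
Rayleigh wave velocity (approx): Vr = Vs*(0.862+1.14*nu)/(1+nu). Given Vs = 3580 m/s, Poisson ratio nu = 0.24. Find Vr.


Numerator factor = 0.862 + 1.14*0.24 = 1.1356
Denominator = 1 + 0.24 = 1.24
Vr = 3580 * 1.1356 / 1.24 = 3278.59 m/s

3278.59


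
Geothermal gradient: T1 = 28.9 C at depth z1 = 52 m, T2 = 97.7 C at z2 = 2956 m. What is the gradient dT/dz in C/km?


dT = 97.7 - 28.9 = 68.8 C
dz = 2956 - 52 = 2904 m
gradient = dT/dz * 1000 = 68.8/2904 * 1000 = 23.6915 C/km

23.6915


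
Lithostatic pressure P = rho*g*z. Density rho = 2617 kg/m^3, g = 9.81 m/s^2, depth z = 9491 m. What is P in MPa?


P = rho * g * z / 1e6
= 2617 * 9.81 * 9491 / 1e6
= 243660260.07 / 1e6
= 243.6603 MPa

243.6603


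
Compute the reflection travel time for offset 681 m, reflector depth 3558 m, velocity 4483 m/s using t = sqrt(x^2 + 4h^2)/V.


x^2 + 4h^2 = 681^2 + 4*3558^2 = 463761 + 50637456 = 51101217
sqrt(51101217) = 7148.5115
t = 7148.5115 / 4483 = 1.5946 s

1.5946


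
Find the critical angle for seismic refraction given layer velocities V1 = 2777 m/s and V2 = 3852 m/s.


V1/V2 = 2777/3852 = 0.720924
theta_c = arcsin(0.720924) = 46.1308 degrees

46.1308


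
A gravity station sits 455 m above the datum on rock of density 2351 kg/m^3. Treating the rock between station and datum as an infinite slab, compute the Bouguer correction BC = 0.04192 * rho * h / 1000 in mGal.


BC = 0.04192 * rho * h / 1000
= 0.04192 * 2351 * 455 / 1000
= 44.842 mGal

44.842


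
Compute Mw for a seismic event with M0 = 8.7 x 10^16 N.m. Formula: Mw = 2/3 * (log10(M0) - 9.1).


log10(M0) = log10(8.7 x 10^16) = 16.9395
Mw = 2/3 * (16.9395 - 9.1)
= 2/3 * 7.8395
= 5.23

5.23


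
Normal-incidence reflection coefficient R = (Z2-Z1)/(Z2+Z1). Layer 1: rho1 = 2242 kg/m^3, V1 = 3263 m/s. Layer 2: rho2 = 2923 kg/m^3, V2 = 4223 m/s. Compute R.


Z1 = 2242 * 3263 = 7315646
Z2 = 2923 * 4223 = 12343829
R = (12343829 - 7315646) / (12343829 + 7315646) = 5028183 / 19659475 = 0.2558

0.2558


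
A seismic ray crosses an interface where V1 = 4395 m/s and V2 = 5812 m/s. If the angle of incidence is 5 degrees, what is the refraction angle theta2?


sin(theta1) = sin(5 deg) = 0.087156
sin(theta2) = V2/V1 * sin(theta1) = 5812/4395 * 0.087156 = 0.115256
theta2 = arcsin(0.115256) = 6.6184 degrees

6.6184


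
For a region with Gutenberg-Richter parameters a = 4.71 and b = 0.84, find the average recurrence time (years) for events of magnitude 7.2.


log10(N) = 4.71 - 0.84*7.2 = -1.338
N = 10^-1.338 = 0.04592
T = 1/N = 1/0.04592 = 21.7771 years

21.7771


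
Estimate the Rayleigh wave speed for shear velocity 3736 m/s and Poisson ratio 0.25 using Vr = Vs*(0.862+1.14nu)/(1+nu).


Numerator factor = 0.862 + 1.14*0.25 = 1.147
Denominator = 1 + 0.25 = 1.25
Vr = 3736 * 1.147 / 1.25 = 3428.15 m/s

3428.15


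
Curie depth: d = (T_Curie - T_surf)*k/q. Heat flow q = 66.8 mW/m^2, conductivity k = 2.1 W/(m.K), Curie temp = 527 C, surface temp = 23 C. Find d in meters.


T_Curie - T_surf = 527 - 23 = 504 C
Convert q to W/m^2: 66.8 mW/m^2 = 0.0668 W/m^2
d = 504 * 2.1 / 0.0668 = 15844.31 m

15844.31


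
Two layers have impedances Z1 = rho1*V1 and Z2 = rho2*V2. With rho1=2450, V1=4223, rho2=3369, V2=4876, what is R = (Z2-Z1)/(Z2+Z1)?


Z1 = 2450 * 4223 = 10346350
Z2 = 3369 * 4876 = 16427244
R = (16427244 - 10346350) / (16427244 + 10346350) = 6080894 / 26773594 = 0.2271

0.2271


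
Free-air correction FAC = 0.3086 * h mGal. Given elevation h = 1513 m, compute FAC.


FAC = 0.3086 * h
= 0.3086 * 1513
= 466.9118 mGal

466.9118


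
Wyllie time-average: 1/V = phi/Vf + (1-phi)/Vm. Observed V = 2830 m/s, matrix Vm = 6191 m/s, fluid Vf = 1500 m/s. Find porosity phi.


1/V - 1/Vm = 1/2830 - 1/6191 = 0.00019183
1/Vf - 1/Vm = 1/1500 - 1/6191 = 0.00050514
phi = 0.00019183 / 0.00050514 = 0.3798

0.3798


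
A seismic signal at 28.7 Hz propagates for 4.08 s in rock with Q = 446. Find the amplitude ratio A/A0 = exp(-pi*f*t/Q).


pi*f*t/Q = pi*28.7*4.08/446 = 0.824816
A/A0 = exp(-0.824816) = 0.438316

0.438316


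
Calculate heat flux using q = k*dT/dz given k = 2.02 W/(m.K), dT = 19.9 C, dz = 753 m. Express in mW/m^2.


q = k * dT / dz * 1000
= 2.02 * 19.9 / 753 * 1000
= 0.053384 * 1000
= 53.3838 mW/m^2

53.3838


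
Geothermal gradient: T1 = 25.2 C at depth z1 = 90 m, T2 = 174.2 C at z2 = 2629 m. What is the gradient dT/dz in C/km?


dT = 174.2 - 25.2 = 149.0 C
dz = 2629 - 90 = 2539 m
gradient = dT/dz * 1000 = 149.0/2539 * 1000 = 58.6845 C/km

58.6845


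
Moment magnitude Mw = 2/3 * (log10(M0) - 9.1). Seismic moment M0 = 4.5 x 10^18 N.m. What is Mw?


log10(M0) = log10(4.5 x 10^18) = 18.6532
Mw = 2/3 * (18.6532 - 9.1)
= 2/3 * 9.5532
= 6.37

6.37


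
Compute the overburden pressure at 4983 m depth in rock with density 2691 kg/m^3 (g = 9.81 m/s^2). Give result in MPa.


P = rho * g * z / 1e6
= 2691 * 9.81 * 4983 / 1e6
= 131544771.93 / 1e6
= 131.5448 MPa

131.5448


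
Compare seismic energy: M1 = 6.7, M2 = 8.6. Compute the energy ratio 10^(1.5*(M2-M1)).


M2 - M1 = 8.6 - 6.7 = 1.9
1.5 * 1.9 = 2.85
ratio = 10^2.85 = 707.95

707.95


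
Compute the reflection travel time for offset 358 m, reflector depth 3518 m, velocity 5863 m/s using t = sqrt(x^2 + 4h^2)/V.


x^2 + 4h^2 = 358^2 + 4*3518^2 = 128164 + 49505296 = 49633460
sqrt(49633460) = 7045.1018
t = 7045.1018 / 5863 = 1.2016 s

1.2016


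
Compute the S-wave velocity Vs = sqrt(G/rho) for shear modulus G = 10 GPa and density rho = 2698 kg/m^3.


Convert G to Pa: G = 10e9 Pa
Compute G/rho = 10e9 / 2698 = 3706449.2216
Vs = sqrt(3706449.2216) = 1925.21 m/s

1925.21


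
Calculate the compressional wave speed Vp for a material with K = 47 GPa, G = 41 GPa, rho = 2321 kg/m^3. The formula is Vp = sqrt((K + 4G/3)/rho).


First compute the effective modulus:
K + 4G/3 = 47e9 + 4*41e9/3 = 101666666666.67 Pa
Then divide by density:
101666666666.67 / 2321 = 43802958.4949 Pa/(kg/m^3)
Take the square root:
Vp = sqrt(43802958.4949) = 6618.38 m/s

6618.38


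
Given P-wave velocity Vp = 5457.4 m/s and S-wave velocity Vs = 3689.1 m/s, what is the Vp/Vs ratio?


Vp/Vs = 5457.4 / 3689.1
= 1.4793

1.4793


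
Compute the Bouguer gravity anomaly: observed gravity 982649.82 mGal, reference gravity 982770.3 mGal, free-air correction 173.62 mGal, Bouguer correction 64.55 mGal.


BA = g_obs - g_ref + FAC - BC
= 982649.82 - 982770.3 + 173.62 - 64.55
= -11.41 mGal

-11.41


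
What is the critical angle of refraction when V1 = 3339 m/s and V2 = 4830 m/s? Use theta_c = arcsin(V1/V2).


V1/V2 = 3339/4830 = 0.691304
theta_c = arcsin(0.691304) = 43.7334 degrees

43.7334


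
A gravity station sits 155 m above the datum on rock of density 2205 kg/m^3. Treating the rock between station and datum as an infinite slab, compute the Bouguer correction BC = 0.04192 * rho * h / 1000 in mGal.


BC = 0.04192 * rho * h / 1000
= 0.04192 * 2205 * 155 / 1000
= 14.3272 mGal

14.3272


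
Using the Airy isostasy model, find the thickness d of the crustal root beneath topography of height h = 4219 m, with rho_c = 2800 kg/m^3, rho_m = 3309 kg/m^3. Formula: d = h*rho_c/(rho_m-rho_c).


rho_m - rho_c = 3309 - 2800 = 509
d = 4219 * 2800 / 509
= 11813200 / 509
= 23208.64 m

23208.64


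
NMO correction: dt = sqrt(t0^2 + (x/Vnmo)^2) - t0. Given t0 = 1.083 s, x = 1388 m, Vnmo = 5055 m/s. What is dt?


x/Vnmo = 1388/5055 = 0.27458
(x/Vnmo)^2 = 0.075394
t0^2 = 1.172889
sqrt(1.172889 + 0.075394) = 1.117266
dt = 1.117266 - 1.083 = 0.034266

0.034266


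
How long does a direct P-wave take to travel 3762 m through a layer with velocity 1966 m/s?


t = x / V
= 3762 / 1966
= 1.9135 s

1.9135


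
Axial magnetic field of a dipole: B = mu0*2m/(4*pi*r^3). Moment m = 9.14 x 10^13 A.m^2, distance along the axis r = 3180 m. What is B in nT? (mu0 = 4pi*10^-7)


m = 9.14 x 10^13 = 91400000000000 A.m^2
2m = 182800000000000 A.m^2
r^3 = 3180^3 = 32157432000
B = (4pi*10^-7) * 182800000000000 / (4*pi * 32157432000) * 1e9
= 229713254.830486 / 404102208518.05 * 1e9
= 568453.3516 nT

568453.3516


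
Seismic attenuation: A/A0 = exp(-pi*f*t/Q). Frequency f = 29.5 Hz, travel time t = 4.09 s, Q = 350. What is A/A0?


pi*f*t/Q = pi*29.5*4.09/350 = 1.082997
A/A0 = exp(-1.082997) = 0.338579

0.338579


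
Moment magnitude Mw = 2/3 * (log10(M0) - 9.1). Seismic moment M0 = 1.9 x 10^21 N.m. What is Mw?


log10(M0) = log10(1.9 x 10^21) = 21.2788
Mw = 2/3 * (21.2788 - 9.1)
= 2/3 * 12.1788
= 8.12

8.12


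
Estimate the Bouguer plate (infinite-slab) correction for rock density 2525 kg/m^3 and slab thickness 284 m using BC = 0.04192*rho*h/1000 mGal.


BC = 0.04192 * rho * h / 1000
= 0.04192 * 2525 * 284 / 1000
= 30.0608 mGal

30.0608


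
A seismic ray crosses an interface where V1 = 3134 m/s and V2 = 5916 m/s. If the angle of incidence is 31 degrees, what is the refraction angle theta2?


sin(theta1) = sin(31 deg) = 0.515038
sin(theta2) = V2/V1 * sin(theta1) = 5916/3134 * 0.515038 = 0.972229
theta2 = arcsin(0.972229) = 76.4654 degrees

76.4654


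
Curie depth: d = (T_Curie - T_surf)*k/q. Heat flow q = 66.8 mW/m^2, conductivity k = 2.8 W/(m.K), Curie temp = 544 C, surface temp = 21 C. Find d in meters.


T_Curie - T_surf = 544 - 21 = 523 C
Convert q to W/m^2: 66.8 mW/m^2 = 0.0668 W/m^2
d = 523 * 2.8 / 0.0668 = 21922.16 m

21922.16


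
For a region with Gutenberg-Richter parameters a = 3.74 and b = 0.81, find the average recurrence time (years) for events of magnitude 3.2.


log10(N) = 3.74 - 0.81*3.2 = 1.148
N = 10^1.148 = 14.060475
T = 1/N = 1/14.060475 = 0.0711 years

0.0711


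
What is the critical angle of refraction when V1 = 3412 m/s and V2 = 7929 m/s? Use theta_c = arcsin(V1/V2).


V1/V2 = 3412/7929 = 0.430319
theta_c = arcsin(0.430319) = 25.4878 degrees

25.4878


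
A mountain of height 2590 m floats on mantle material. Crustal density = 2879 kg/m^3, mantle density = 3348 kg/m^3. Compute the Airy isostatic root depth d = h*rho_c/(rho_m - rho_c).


rho_m - rho_c = 3348 - 2879 = 469
d = 2590 * 2879 / 469
= 7456610 / 469
= 15898.96 m

15898.96


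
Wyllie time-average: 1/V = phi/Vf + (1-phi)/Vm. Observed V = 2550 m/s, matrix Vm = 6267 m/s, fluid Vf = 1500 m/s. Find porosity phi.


1/V - 1/Vm = 1/2550 - 1/6267 = 0.00023259
1/Vf - 1/Vm = 1/1500 - 1/6267 = 0.0005071
phi = 0.00023259 / 0.0005071 = 0.4587

0.4587


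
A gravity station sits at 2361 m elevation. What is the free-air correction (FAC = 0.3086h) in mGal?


FAC = 0.3086 * h
= 0.3086 * 2361
= 728.6046 mGal

728.6046


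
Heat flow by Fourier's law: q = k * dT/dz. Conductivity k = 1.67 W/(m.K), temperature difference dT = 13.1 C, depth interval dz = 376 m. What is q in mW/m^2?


q = k * dT / dz * 1000
= 1.67 * 13.1 / 376 * 1000
= 0.058184 * 1000
= 58.1835 mW/m^2

58.1835


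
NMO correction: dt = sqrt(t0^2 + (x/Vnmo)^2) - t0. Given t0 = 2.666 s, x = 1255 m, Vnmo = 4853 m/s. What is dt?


x/Vnmo = 1255/4853 = 0.258603
(x/Vnmo)^2 = 0.066875
t0^2 = 7.107556
sqrt(7.107556 + 0.066875) = 2.678513
dt = 2.678513 - 2.666 = 0.012513

0.012513


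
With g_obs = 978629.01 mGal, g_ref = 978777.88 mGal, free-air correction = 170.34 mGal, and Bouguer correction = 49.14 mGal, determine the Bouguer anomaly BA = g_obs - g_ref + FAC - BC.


BA = g_obs - g_ref + FAC - BC
= 978629.01 - 978777.88 + 170.34 - 49.14
= -27.67 mGal

-27.67


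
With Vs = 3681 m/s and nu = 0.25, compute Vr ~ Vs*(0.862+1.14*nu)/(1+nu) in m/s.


Numerator factor = 0.862 + 1.14*0.25 = 1.147
Denominator = 1 + 0.25 = 1.25
Vr = 3681 * 1.147 / 1.25 = 3377.69 m/s

3377.69


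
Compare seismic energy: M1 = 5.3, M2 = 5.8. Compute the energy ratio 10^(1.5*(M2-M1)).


M2 - M1 = 5.8 - 5.3 = 0.5
1.5 * 0.5 = 0.75
ratio = 10^0.75 = 5.62

5.62


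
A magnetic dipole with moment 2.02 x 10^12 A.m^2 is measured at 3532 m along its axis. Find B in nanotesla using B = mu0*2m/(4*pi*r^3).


m = 2.02 x 10^12 = 2020000000000 A.m^2
2m = 4040000000000 A.m^2
r^3 = 3532^3 = 44061784768
B = (4pi*10^-7) * 4040000000000 / (4*pi * 44061784768) * 1e9
= 5076813.728201 / 553696717324.81 * 1e9
= 9168.9432 nT

9168.9432


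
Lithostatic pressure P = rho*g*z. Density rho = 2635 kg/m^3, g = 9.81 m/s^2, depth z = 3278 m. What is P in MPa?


P = rho * g * z / 1e6
= 2635 * 9.81 * 3278 / 1e6
= 84734169.3 / 1e6
= 84.7342 MPa

84.7342


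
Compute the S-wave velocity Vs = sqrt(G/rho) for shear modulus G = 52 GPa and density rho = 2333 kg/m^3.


Convert G to Pa: G = 52e9 Pa
Compute G/rho = 52e9 / 2333 = 22288898.4141
Vs = sqrt(22288898.4141) = 4721.11 m/s

4721.11


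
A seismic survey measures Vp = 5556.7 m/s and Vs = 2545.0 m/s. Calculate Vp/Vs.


Vp/Vs = 5556.7 / 2545.0
= 2.1834

2.1834


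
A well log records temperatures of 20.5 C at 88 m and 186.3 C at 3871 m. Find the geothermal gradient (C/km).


dT = 186.3 - 20.5 = 165.8 C
dz = 3871 - 88 = 3783 m
gradient = dT/dz * 1000 = 165.8/3783 * 1000 = 43.8277 C/km

43.8277


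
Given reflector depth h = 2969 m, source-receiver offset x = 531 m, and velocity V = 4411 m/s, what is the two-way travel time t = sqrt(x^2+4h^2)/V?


x^2 + 4h^2 = 531^2 + 4*2969^2 = 281961 + 35259844 = 35541805
sqrt(35541805) = 5961.6948
t = 5961.6948 / 4411 = 1.3516 s

1.3516


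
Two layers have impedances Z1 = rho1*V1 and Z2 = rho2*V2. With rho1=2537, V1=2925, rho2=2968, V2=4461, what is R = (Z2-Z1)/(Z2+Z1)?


Z1 = 2537 * 2925 = 7420725
Z2 = 2968 * 4461 = 13240248
R = (13240248 - 7420725) / (13240248 + 7420725) = 5819523 / 20660973 = 0.2817

0.2817


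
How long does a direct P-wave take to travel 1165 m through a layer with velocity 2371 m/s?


t = x / V
= 1165 / 2371
= 0.4914 s

0.4914


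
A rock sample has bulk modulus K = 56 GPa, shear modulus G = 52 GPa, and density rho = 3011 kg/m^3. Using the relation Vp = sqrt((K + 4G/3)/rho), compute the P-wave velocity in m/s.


First compute the effective modulus:
K + 4G/3 = 56e9 + 4*52e9/3 = 125333333333.33 Pa
Then divide by density:
125333333333.33 / 3011 = 41625152.2196 Pa/(kg/m^3)
Take the square root:
Vp = sqrt(41625152.2196) = 6451.76 m/s

6451.76


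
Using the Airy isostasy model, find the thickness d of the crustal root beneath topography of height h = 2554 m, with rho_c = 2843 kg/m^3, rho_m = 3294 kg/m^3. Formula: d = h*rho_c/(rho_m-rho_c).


rho_m - rho_c = 3294 - 2843 = 451
d = 2554 * 2843 / 451
= 7261022 / 451
= 16099.83 m

16099.83


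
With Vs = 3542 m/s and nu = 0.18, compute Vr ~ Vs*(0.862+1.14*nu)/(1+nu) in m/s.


Numerator factor = 0.862 + 1.14*0.18 = 1.0672
Denominator = 1 + 0.18 = 1.18
Vr = 3542 * 1.0672 / 1.18 = 3203.41 m/s

3203.41


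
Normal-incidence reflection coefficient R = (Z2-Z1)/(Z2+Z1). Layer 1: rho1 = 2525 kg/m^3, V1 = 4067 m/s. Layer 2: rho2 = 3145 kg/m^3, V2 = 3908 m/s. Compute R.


Z1 = 2525 * 4067 = 10269175
Z2 = 3145 * 3908 = 12290660
R = (12290660 - 10269175) / (12290660 + 10269175) = 2021485 / 22559835 = 0.0896

0.0896


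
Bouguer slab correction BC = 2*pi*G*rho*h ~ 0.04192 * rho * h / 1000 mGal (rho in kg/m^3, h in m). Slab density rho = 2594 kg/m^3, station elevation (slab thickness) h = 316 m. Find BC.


BC = 0.04192 * rho * h / 1000
= 0.04192 * 2594 * 316 / 1000
= 34.362 mGal

34.362


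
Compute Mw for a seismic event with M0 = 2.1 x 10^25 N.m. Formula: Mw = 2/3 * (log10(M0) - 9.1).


log10(M0) = log10(2.1 x 10^25) = 25.3222
Mw = 2/3 * (25.3222 - 9.1)
= 2/3 * 16.2222
= 10.81

10.81


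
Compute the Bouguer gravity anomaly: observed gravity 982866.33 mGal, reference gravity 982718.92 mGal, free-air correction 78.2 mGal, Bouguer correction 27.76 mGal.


BA = g_obs - g_ref + FAC - BC
= 982866.33 - 982718.92 + 78.2 - 27.76
= 197.85 mGal

197.85


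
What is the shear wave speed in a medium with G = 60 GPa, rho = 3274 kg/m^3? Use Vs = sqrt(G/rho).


Convert G to Pa: G = 60e9 Pa
Compute G/rho = 60e9 / 3274 = 18326206.4753
Vs = sqrt(18326206.4753) = 4280.91 m/s

4280.91


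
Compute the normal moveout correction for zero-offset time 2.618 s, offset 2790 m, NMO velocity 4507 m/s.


x/Vnmo = 2790/4507 = 0.619037
(x/Vnmo)^2 = 0.383207
t0^2 = 6.853924
sqrt(6.853924 + 0.383207) = 2.690192
dt = 2.690192 - 2.618 = 0.072192

0.072192


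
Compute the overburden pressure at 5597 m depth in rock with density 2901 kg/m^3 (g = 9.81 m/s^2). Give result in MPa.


P = rho * g * z / 1e6
= 2901 * 9.81 * 5597 / 1e6
= 159283959.57 / 1e6
= 159.284 MPa

159.284


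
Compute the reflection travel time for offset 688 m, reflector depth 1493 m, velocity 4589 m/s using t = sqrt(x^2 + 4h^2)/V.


x^2 + 4h^2 = 688^2 + 4*1493^2 = 473344 + 8916196 = 9389540
sqrt(9389540) = 3064.2356
t = 3064.2356 / 4589 = 0.6677 s

0.6677


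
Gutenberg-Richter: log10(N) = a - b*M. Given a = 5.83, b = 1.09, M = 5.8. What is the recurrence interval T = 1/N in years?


log10(N) = 5.83 - 1.09*5.8 = -0.492
N = 10^-0.492 = 0.322107
T = 1/N = 1/0.322107 = 3.1046 years

3.1046


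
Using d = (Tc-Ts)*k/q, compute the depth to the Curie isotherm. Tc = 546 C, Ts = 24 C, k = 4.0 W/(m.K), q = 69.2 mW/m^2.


T_Curie - T_surf = 546 - 24 = 522 C
Convert q to W/m^2: 69.2 mW/m^2 = 0.0692 W/m^2
d = 522 * 4.0 / 0.0692 = 30173.41 m

30173.41


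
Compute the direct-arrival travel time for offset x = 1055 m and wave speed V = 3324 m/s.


t = x / V
= 1055 / 3324
= 0.3174 s

0.3174


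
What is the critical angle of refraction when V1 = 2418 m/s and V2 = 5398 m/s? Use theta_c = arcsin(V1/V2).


V1/V2 = 2418/5398 = 0.447944
theta_c = arcsin(0.447944) = 26.6118 degrees

26.6118


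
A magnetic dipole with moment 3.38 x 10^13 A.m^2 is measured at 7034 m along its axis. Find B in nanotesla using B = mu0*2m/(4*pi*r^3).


m = 3.38 x 10^13 = 33800000000000 A.m^2
2m = 67600000000000 A.m^2
r^3 = 7034^3 = 348022315304
B = (4pi*10^-7) * 67600000000000 / (4*pi * 348022315304) * 1e9
= 84948665.353068 / 4373377396177.43 * 1e9
= 19424.0418 nT

19424.0418


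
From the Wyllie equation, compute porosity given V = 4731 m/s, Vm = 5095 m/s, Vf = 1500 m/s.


1/V - 1/Vm = 1/4731 - 1/5095 = 1.51e-05
1/Vf - 1/Vm = 1/1500 - 1/5095 = 0.0004704
phi = 1.51e-05 / 0.0004704 = 0.0321

0.0321


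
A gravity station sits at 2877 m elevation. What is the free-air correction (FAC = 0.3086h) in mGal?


FAC = 0.3086 * h
= 0.3086 * 2877
= 887.8422 mGal

887.8422


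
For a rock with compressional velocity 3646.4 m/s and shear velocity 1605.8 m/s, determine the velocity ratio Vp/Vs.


Vp/Vs = 3646.4 / 1605.8
= 2.2708

2.2708


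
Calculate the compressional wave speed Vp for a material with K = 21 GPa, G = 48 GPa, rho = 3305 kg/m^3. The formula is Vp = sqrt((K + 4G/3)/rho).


First compute the effective modulus:
K + 4G/3 = 21e9 + 4*48e9/3 = 85000000000.0 Pa
Then divide by density:
85000000000.0 / 3305 = 25718608.1694 Pa/(kg/m^3)
Take the square root:
Vp = sqrt(25718608.1694) = 5071.35 m/s

5071.35


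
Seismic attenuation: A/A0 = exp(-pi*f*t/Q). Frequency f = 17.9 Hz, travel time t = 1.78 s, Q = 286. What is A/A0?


pi*f*t/Q = pi*17.9*1.78/286 = 0.349991
A/A0 = exp(-0.349991) = 0.704694

0.704694


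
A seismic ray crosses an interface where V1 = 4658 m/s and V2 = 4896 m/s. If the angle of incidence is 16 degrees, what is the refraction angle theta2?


sin(theta1) = sin(16 deg) = 0.275637
sin(theta2) = V2/V1 * sin(theta1) = 4896/4658 * 0.275637 = 0.289721
theta2 = arcsin(0.289721) = 16.8413 degrees

16.8413


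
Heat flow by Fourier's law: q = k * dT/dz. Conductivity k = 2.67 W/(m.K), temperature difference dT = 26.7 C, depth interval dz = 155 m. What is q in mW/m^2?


q = k * dT / dz * 1000
= 2.67 * 26.7 / 155 * 1000
= 0.459929 * 1000
= 459.929 mW/m^2

459.929


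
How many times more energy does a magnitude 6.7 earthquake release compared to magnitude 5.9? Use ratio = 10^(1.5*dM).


M2 - M1 = 6.7 - 5.9 = 0.8
1.5 * 0.8 = 1.2
ratio = 10^1.2 = 15.85

15.85


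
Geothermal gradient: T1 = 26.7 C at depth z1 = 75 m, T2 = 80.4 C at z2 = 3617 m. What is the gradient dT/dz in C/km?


dT = 80.4 - 26.7 = 53.7 C
dz = 3617 - 75 = 3542 m
gradient = dT/dz * 1000 = 53.7/3542 * 1000 = 15.1609 C/km

15.1609


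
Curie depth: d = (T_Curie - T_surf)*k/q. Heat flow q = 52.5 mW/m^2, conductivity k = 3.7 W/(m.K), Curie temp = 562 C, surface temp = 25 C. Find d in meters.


T_Curie - T_surf = 562 - 25 = 537 C
Convert q to W/m^2: 52.5 mW/m^2 = 0.0525 W/m^2
d = 537 * 3.7 / 0.0525 = 37845.71 m

37845.71


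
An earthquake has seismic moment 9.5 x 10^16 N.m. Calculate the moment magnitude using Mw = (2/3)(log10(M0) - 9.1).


log10(M0) = log10(9.5 x 10^16) = 16.9777
Mw = 2/3 * (16.9777 - 9.1)
= 2/3 * 7.8777
= 5.25

5.25


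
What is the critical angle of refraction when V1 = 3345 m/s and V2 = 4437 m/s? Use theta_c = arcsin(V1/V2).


V1/V2 = 3345/4437 = 0.753888
theta_c = arcsin(0.753888) = 48.9283 degrees

48.9283


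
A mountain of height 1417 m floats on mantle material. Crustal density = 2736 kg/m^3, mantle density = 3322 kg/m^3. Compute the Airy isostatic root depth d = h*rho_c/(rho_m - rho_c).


rho_m - rho_c = 3322 - 2736 = 586
d = 1417 * 2736 / 586
= 3876912 / 586
= 6615.89 m

6615.89


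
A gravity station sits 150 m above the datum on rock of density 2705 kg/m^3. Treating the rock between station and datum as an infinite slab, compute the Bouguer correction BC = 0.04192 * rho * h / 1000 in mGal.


BC = 0.04192 * rho * h / 1000
= 0.04192 * 2705 * 150 / 1000
= 17.009 mGal

17.009


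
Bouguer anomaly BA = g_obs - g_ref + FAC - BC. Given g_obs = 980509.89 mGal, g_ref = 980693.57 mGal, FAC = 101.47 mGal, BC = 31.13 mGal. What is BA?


BA = g_obs - g_ref + FAC - BC
= 980509.89 - 980693.57 + 101.47 - 31.13
= -113.34 mGal

-113.34


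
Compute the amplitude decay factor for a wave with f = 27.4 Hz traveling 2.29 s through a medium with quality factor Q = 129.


pi*f*t/Q = pi*27.4*2.29/129 = 1.52808
A/A0 = exp(-1.52808) = 0.216952

0.216952


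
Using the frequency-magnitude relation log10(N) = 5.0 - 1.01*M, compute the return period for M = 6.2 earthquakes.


log10(N) = 5.0 - 1.01*6.2 = -1.262
N = 10^-1.262 = 0.054702
T = 1/N = 1/0.054702 = 18.281 years

18.281


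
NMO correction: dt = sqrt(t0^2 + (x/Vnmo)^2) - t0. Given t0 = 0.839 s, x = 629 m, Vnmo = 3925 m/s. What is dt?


x/Vnmo = 629/3925 = 0.160255
(x/Vnmo)^2 = 0.025682
t0^2 = 0.703921
sqrt(0.703921 + 0.025682) = 0.854168
dt = 0.854168 - 0.839 = 0.015168

0.015168


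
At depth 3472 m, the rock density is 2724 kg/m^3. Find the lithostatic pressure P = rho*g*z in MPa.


P = rho * g * z / 1e6
= 2724 * 9.81 * 3472 / 1e6
= 92780311.68 / 1e6
= 92.7803 MPa

92.7803


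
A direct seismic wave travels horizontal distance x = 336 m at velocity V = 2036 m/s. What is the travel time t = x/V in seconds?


t = x / V
= 336 / 2036
= 0.165 s

0.165


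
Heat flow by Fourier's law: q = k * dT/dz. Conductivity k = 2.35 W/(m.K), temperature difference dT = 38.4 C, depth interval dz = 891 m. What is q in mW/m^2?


q = k * dT / dz * 1000
= 2.35 * 38.4 / 891 * 1000
= 0.101279 * 1000
= 101.2795 mW/m^2

101.2795


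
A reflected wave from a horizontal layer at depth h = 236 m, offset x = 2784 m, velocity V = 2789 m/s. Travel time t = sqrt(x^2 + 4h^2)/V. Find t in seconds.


x^2 + 4h^2 = 2784^2 + 4*236^2 = 7750656 + 222784 = 7973440
sqrt(7973440) = 2823.728
t = 2823.728 / 2789 = 1.0125 s

1.0125


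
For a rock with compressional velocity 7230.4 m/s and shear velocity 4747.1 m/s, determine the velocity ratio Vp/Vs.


Vp/Vs = 7230.4 / 4747.1
= 1.5231

1.5231


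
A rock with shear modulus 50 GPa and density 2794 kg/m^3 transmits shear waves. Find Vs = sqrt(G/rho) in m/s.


Convert G to Pa: G = 50e9 Pa
Compute G/rho = 50e9 / 2794 = 17895490.3364
Vs = sqrt(17895490.3364) = 4230.31 m/s

4230.31


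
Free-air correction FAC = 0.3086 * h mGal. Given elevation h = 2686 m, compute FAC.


FAC = 0.3086 * h
= 0.3086 * 2686
= 828.8996 mGal

828.8996


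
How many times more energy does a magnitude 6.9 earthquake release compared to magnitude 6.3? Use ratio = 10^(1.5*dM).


M2 - M1 = 6.9 - 6.3 = 0.6
1.5 * 0.6 = 0.9
ratio = 10^0.9 = 7.94

7.94


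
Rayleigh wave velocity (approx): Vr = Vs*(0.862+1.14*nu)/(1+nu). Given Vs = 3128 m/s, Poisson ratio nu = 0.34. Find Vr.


Numerator factor = 0.862 + 1.14*0.34 = 1.2496
Denominator = 1 + 0.34 = 1.34
Vr = 3128 * 1.2496 / 1.34 = 2916.98 m/s

2916.98


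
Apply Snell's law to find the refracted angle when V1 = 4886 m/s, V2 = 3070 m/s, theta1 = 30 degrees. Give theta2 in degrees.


sin(theta1) = sin(30 deg) = 0.5
sin(theta2) = V2/V1 * sin(theta1) = 3070/4886 * 0.5 = 0.314163
theta2 = arcsin(0.314163) = 18.3103 degrees

18.3103


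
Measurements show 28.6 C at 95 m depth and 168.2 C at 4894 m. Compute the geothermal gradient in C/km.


dT = 168.2 - 28.6 = 139.6 C
dz = 4894 - 95 = 4799 m
gradient = dT/dz * 1000 = 139.6/4799 * 1000 = 29.0894 C/km

29.0894


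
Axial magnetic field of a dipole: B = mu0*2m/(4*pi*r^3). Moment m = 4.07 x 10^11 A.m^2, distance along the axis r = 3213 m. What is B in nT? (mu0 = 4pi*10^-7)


m = 4.07 x 10^11 = 407000000000 A.m^2
2m = 814000000000 A.m^2
r^3 = 3213^3 = 33168984597
B = (4pi*10^-7) * 814000000000 / (4*pi * 33168984597) * 1e9
= 1022902.568009 / 416813753347.87 * 1e9
= 2454.0998 nT

2454.0998


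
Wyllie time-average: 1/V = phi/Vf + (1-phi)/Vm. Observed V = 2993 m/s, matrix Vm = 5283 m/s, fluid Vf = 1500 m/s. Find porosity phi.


1/V - 1/Vm = 1/2993 - 1/5283 = 0.00014483
1/Vf - 1/Vm = 1/1500 - 1/5283 = 0.00047738
phi = 0.00014483 / 0.00047738 = 0.3034

0.3034


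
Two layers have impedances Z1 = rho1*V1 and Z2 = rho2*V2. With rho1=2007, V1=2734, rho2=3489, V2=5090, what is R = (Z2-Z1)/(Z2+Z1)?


Z1 = 2007 * 2734 = 5487138
Z2 = 3489 * 5090 = 17759010
R = (17759010 - 5487138) / (17759010 + 5487138) = 12271872 / 23246148 = 0.5279

0.5279


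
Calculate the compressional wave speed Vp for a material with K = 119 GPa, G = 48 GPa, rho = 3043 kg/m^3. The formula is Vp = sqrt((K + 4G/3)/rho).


First compute the effective modulus:
K + 4G/3 = 119e9 + 4*48e9/3 = 183000000000.0 Pa
Then divide by density:
183000000000.0 / 3043 = 60138021.6891 Pa/(kg/m^3)
Take the square root:
Vp = sqrt(60138021.6891) = 7754.87 m/s

7754.87


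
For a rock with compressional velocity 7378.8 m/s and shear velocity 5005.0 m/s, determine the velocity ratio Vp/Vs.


Vp/Vs = 7378.8 / 5005.0
= 1.4743

1.4743


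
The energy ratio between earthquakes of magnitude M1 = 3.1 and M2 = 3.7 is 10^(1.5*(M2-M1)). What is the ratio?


M2 - M1 = 3.7 - 3.1 = 0.6
1.5 * 0.6 = 0.9
ratio = 10^0.9 = 7.94

7.94


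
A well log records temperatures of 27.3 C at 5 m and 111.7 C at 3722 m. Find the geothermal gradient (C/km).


dT = 111.7 - 27.3 = 84.4 C
dz = 3722 - 5 = 3717 m
gradient = dT/dz * 1000 = 84.4/3717 * 1000 = 22.7065 C/km

22.7065


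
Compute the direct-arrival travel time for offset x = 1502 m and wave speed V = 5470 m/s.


t = x / V
= 1502 / 5470
= 0.2746 s

0.2746


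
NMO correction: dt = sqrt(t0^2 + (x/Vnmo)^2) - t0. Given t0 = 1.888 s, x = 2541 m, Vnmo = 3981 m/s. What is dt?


x/Vnmo = 2541/3981 = 0.638282
(x/Vnmo)^2 = 0.407404
t0^2 = 3.564544
sqrt(3.564544 + 0.407404) = 1.992975
dt = 1.992975 - 1.888 = 0.104975

0.104975


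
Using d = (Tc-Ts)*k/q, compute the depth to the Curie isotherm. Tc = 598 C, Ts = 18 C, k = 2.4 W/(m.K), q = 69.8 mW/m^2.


T_Curie - T_surf = 598 - 18 = 580 C
Convert q to W/m^2: 69.8 mW/m^2 = 0.0698 W/m^2
d = 580 * 2.4 / 0.0698 = 19942.69 m

19942.69


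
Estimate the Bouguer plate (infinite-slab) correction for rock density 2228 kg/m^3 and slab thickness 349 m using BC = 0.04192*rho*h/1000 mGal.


BC = 0.04192 * rho * h / 1000
= 0.04192 * 2228 * 349 / 1000
= 32.5958 mGal

32.5958


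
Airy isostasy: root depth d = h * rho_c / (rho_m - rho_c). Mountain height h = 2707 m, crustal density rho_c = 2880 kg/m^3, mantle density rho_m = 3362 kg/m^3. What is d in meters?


rho_m - rho_c = 3362 - 2880 = 482
d = 2707 * 2880 / 482
= 7796160 / 482
= 16174.61 m

16174.61


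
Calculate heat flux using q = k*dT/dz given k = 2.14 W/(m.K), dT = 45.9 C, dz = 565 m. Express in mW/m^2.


q = k * dT / dz * 1000
= 2.14 * 45.9 / 565 * 1000
= 0.173851 * 1000
= 173.8513 mW/m^2

173.8513


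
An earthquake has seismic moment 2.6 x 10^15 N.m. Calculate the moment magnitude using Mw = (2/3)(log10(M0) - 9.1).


log10(M0) = log10(2.6 x 10^15) = 15.415
Mw = 2/3 * (15.415 - 9.1)
= 2/3 * 6.315
= 4.21

4.21


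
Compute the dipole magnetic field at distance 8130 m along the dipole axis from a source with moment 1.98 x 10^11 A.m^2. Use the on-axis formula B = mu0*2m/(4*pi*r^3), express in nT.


m = 1.98 x 10^11 = 198000000000 A.m^2
2m = 396000000000 A.m^2
r^3 = 8130^3 = 537367797000
B = (4pi*10^-7) * 396000000000 / (4*pi * 537367797000) * 1e9
= 497628.276329 / 6752762893323.72 * 1e9
= 73.6925 nT

73.6925


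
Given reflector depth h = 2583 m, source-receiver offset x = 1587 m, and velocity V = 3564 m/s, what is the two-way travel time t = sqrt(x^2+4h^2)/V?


x^2 + 4h^2 = 1587^2 + 4*2583^2 = 2518569 + 26687556 = 29206125
sqrt(29206125) = 5404.2691
t = 5404.2691 / 3564 = 1.5163 s

1.5163


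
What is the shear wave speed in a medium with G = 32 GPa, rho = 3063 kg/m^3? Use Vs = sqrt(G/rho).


Convert G to Pa: G = 32e9 Pa
Compute G/rho = 32e9 / 3063 = 10447273.9145
Vs = sqrt(10447273.9145) = 3232.22 m/s

3232.22


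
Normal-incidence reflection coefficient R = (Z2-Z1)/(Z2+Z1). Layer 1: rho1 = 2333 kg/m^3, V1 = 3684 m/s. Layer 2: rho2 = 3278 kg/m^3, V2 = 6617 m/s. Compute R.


Z1 = 2333 * 3684 = 8594772
Z2 = 3278 * 6617 = 21690526
R = (21690526 - 8594772) / (21690526 + 8594772) = 13095754 / 30285298 = 0.4324

0.4324


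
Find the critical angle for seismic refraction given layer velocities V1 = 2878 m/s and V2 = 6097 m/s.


V1/V2 = 2878/6097 = 0.472035
theta_c = arcsin(0.472035) = 28.1665 degrees

28.1665


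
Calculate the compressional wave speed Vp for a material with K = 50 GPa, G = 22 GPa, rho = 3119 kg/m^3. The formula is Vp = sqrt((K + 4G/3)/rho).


First compute the effective modulus:
K + 4G/3 = 50e9 + 4*22e9/3 = 79333333333.33 Pa
Then divide by density:
79333333333.33 / 3119 = 25435502.8321 Pa/(kg/m^3)
Take the square root:
Vp = sqrt(25435502.8321) = 5043.36 m/s

5043.36


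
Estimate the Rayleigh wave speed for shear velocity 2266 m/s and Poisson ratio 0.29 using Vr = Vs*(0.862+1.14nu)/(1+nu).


Numerator factor = 0.862 + 1.14*0.29 = 1.1926
Denominator = 1 + 0.29 = 1.29
Vr = 2266 * 1.1926 / 1.29 = 2094.91 m/s

2094.91


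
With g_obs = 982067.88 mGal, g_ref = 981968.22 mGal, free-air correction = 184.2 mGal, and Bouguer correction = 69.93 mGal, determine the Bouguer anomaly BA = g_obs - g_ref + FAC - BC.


BA = g_obs - g_ref + FAC - BC
= 982067.88 - 981968.22 + 184.2 - 69.93
= 213.93 mGal

213.93


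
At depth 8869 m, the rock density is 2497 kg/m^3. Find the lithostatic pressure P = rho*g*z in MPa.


P = rho * g * z / 1e6
= 2497 * 9.81 * 8869 / 1e6
= 217251210.33 / 1e6
= 217.2512 MPa

217.2512


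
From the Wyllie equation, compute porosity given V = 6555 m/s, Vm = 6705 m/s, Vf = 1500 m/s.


1/V - 1/Vm = 1/6555 - 1/6705 = 3.41e-06
1/Vf - 1/Vm = 1/1500 - 1/6705 = 0.00051752
phi = 3.41e-06 / 0.00051752 = 0.0066

0.0066


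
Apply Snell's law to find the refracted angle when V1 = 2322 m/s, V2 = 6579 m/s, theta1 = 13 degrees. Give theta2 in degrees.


sin(theta1) = sin(13 deg) = 0.224951
sin(theta2) = V2/V1 * sin(theta1) = 6579/2322 * 0.224951 = 0.637361
theta2 = arcsin(0.637361) = 39.5953 degrees

39.5953


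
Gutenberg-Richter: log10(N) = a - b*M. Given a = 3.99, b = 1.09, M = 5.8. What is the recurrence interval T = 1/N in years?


log10(N) = 3.99 - 1.09*5.8 = -2.332
N = 10^-2.332 = 0.004656
T = 1/N = 1/0.004656 = 214.783 years

214.783


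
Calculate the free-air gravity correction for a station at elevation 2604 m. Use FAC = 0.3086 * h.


FAC = 0.3086 * h
= 0.3086 * 2604
= 803.5944 mGal

803.5944


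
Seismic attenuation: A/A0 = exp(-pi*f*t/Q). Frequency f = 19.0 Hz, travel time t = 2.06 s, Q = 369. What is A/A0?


pi*f*t/Q = pi*19.0*2.06/369 = 0.33323
A/A0 = exp(-0.33323) = 0.716605

0.716605


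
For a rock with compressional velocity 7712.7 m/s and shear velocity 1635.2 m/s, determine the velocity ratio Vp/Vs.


Vp/Vs = 7712.7 / 1635.2
= 4.7167

4.7167


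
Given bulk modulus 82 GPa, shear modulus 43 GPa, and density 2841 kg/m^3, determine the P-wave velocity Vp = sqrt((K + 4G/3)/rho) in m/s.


First compute the effective modulus:
K + 4G/3 = 82e9 + 4*43e9/3 = 139333333333.33 Pa
Then divide by density:
139333333333.33 / 2841 = 49043763.9329 Pa/(kg/m^3)
Take the square root:
Vp = sqrt(49043763.9329) = 7003.13 m/s

7003.13


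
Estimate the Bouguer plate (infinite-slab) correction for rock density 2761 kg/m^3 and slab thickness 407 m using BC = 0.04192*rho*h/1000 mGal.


BC = 0.04192 * rho * h / 1000
= 0.04192 * 2761 * 407 / 1000
= 47.1066 mGal

47.1066


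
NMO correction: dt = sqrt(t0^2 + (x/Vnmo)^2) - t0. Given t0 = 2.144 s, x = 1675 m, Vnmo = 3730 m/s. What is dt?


x/Vnmo = 1675/3730 = 0.449062
(x/Vnmo)^2 = 0.201656
t0^2 = 4.596736
sqrt(4.596736 + 0.201656) = 2.190523
dt = 2.190523 - 2.144 = 0.046523

0.046523


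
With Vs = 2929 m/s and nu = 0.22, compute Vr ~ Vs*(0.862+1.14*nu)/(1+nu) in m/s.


Numerator factor = 0.862 + 1.14*0.22 = 1.1128
Denominator = 1 + 0.22 = 1.22
Vr = 2929 * 1.1128 / 1.22 = 2671.63 m/s

2671.63


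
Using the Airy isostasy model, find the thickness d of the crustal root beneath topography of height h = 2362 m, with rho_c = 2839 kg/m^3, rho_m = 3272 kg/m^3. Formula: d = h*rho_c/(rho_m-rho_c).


rho_m - rho_c = 3272 - 2839 = 433
d = 2362 * 2839 / 433
= 6705718 / 433
= 15486.65 m

15486.65


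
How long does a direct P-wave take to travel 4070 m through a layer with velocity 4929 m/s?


t = x / V
= 4070 / 4929
= 0.8257 s

0.8257


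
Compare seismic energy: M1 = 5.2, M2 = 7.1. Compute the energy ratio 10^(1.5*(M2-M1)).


M2 - M1 = 7.1 - 5.2 = 1.9
1.5 * 1.9 = 2.85
ratio = 10^2.85 = 707.95

707.95


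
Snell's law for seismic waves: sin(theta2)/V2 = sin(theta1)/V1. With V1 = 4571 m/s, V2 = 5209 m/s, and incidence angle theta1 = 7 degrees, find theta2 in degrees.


sin(theta1) = sin(7 deg) = 0.121869
sin(theta2) = V2/V1 * sin(theta1) = 5209/4571 * 0.121869 = 0.138879
theta2 = arcsin(0.138879) = 7.983 degrees

7.983


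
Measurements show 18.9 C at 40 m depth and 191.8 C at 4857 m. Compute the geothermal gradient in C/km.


dT = 191.8 - 18.9 = 172.9 C
dz = 4857 - 40 = 4817 m
gradient = dT/dz * 1000 = 172.9/4817 * 1000 = 35.8937 C/km

35.8937


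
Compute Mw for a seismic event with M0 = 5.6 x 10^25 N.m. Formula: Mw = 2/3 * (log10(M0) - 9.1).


log10(M0) = log10(5.6 x 10^25) = 25.7482
Mw = 2/3 * (25.7482 - 9.1)
= 2/3 * 16.6482
= 11.1

11.1


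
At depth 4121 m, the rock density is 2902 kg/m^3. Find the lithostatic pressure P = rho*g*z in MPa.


P = rho * g * z / 1e6
= 2902 * 9.81 * 4121 / 1e6
= 117319183.02 / 1e6
= 117.3192 MPa

117.3192


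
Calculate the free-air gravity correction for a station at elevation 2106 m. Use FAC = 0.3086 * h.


FAC = 0.3086 * h
= 0.3086 * 2106
= 649.9116 mGal

649.9116


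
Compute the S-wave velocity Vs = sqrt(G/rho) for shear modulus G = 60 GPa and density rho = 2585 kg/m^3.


Convert G to Pa: G = 60e9 Pa
Compute G/rho = 60e9 / 2585 = 23210831.7215
Vs = sqrt(23210831.7215) = 4817.76 m/s

4817.76


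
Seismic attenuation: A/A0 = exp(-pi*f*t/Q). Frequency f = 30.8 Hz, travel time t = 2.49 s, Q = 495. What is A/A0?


pi*f*t/Q = pi*30.8*2.49/495 = 0.486737
A/A0 = exp(-0.486737) = 0.614628

0.614628


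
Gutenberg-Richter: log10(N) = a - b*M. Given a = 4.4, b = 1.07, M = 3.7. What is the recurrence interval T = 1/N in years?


log10(N) = 4.4 - 1.07*3.7 = 0.441
N = 10^0.441 = 2.760578
T = 1/N = 1/2.760578 = 0.3622 years

0.3622


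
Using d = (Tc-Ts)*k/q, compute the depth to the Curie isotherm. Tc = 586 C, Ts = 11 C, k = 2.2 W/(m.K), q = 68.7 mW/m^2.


T_Curie - T_surf = 586 - 11 = 575 C
Convert q to W/m^2: 68.7 mW/m^2 = 0.0687 W/m^2
d = 575 * 2.2 / 0.0687 = 18413.39 m

18413.39


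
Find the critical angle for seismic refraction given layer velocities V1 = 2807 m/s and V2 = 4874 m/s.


V1/V2 = 2807/4874 = 0.575913
theta_c = arcsin(0.575913) = 35.1636 degrees

35.1636


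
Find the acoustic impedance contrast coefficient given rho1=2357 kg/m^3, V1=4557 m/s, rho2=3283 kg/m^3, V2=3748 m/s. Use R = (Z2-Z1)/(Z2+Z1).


Z1 = 2357 * 4557 = 10740849
Z2 = 3283 * 3748 = 12304684
R = (12304684 - 10740849) / (12304684 + 10740849) = 1563835 / 23045533 = 0.0679

0.0679


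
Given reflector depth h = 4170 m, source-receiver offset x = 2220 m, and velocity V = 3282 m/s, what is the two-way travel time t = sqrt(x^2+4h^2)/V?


x^2 + 4h^2 = 2220^2 + 4*4170^2 = 4928400 + 69555600 = 74484000
sqrt(74484000) = 8630.4113
t = 8630.4113 / 3282 = 2.6296 s

2.6296
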